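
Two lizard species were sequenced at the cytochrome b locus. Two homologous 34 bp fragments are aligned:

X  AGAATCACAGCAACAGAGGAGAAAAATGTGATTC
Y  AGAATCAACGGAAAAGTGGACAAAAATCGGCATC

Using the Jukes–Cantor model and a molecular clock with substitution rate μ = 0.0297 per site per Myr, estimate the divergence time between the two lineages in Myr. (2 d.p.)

The sequences differ at 10 of 34 sites (8, 9, 11, 14, 17, 21, 28, 29, 31, 32), so p = 10/34 ≈ 0.294118.
d = −(3/4) ln(1 − 4p/3) = −0.75 ln(1 − 0.392157) = −0.75 ln(0.607843)
  = −0.75 × (-0.497839) = 0.373379 substitutions/site.
Under a molecular clock d = 2μt, so t = d/(2μ) = 0.373379 / (2 × 0.0297) = 6.29 Myr.

6.29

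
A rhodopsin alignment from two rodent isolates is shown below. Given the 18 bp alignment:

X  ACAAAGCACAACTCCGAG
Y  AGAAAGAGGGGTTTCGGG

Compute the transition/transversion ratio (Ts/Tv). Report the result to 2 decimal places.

Transitions are A↔G and C↔T; transversions are all other mismatches.
Transitions: 6. Transversions: 3.
R = 6/3 = 2.00.

2.00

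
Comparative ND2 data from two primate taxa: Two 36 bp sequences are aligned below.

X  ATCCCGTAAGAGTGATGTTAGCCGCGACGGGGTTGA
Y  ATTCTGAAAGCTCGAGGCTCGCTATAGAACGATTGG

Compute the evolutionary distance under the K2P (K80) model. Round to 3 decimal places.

1.110

Of 36 sites, 12 differences are transitions and 7 are transversions, so P = 12/36 ≈ 0.333333 and Q = 7/36 ≈ 0.194444.
Under the Kimura two-parameter model, d = −½ ln(1 − 2P − Q) − ¼ ln(1 − 2Q).
1 − 2P − Q = 0.13889, giving −½ ln(0.13889) = 0.987037.
1 − 2Q = 0.611112, giving −¼ ln(0.611112) = 0.123119.
d = 0.987037 + 0.123119 = 1.110156.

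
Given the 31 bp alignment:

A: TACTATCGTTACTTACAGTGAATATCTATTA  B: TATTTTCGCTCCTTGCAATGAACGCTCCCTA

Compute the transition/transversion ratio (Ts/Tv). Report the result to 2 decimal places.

Transitions are A↔G and C↔T; transversions are all other mismatches.
Transitions: 10. Transversions: 3.
R = 10/3 = 3.333333… ≈ 3.33 (to 2 d.p.).

3.33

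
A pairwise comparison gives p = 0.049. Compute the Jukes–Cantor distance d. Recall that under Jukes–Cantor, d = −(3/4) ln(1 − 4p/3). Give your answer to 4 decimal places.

0.0507

d = −(3/4) ln(1 − 4p/3) = −0.75 ln(1 − 0.065333) = −0.75 ln(0.934667)
  = −0.75 × (-0.067565) = 0.050674 substitutions/site.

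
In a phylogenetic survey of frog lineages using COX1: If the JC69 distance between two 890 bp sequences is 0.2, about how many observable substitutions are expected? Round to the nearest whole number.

156

Invert JC69: p = (3/4)(1 − e^(−4d/3)) = 0.75 × (1 − e^(-0.266667)) = 0.75 × (1 − 0.765928) = 0.175554.
Expected differing sites = pL ≈ 0.175554 × 890 = 156.24306 ≈ 156.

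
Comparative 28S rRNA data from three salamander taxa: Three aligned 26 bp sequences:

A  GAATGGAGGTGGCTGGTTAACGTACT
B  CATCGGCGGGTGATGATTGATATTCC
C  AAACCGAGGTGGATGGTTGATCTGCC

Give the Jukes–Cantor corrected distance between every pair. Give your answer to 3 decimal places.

d(A,B) = 0.824, d(A,C) = 0.464, d(B,C) = 0.464

A–B: 13/26 sites differ → p = 0.5, d = −0.75 ln(1 − 0.666667) = 0.823960 ≈ 0.824.
A–C: 9/26 sites differ → p ≈ 0.346154, d = −0.75 ln(1 − 0.461539) = 0.464280 ≈ 0.464.
B–C: 9/26 sites differ → p ≈ 0.346154, d = −0.75 ln(1 − 0.461539) = 0.464280 ≈ 0.464.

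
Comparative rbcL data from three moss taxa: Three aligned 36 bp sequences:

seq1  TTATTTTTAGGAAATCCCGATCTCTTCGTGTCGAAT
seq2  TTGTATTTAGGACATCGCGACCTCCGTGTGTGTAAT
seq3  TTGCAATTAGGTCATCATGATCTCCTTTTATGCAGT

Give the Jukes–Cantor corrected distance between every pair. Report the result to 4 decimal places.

seq1–seq2: 10/36 sites differ → p ≈ 0.277778, d = −0.75 ln(1 − 0.370371) = 0.346968 ≈ 0.3470.
seq1–seq3: 15/36 sites differ → p ≈ 0.416667, d = −0.75 ln(1 − 0.555556) = 0.608198 ≈ 0.6082.
seq2–seq3: 11/36 sites differ → p ≈ 0.305556, d = −0.75 ln(1 − 0.407408) = 0.392437 ≈ 0.3924.

d(seq1,seq2) = 0.3470, d(seq1,seq3) = 0.6082, d(seq2,seq3) = 0.3924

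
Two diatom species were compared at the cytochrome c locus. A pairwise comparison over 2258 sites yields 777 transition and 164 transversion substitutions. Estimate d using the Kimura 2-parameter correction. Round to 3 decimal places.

0.755

P = 777/2258 ≈ 0.34411 and Q = 164/2258 ≈ 0.072631.
Under the Kimura two-parameter model, d = −½ ln(1 − 2P − Q) − ¼ ln(1 − 2Q).
1 − 2P − Q = 0.239149, giving −½ ln(0.239149) = 0.715334.
1 − 2Q = 0.854738, giving −¼ ln(0.854738) = 0.039240.
d = 0.715334 + 0.039240 = 0.754574.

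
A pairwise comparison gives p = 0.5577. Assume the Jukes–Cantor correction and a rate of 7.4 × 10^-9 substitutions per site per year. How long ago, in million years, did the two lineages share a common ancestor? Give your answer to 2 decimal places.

68.97

d = −(3/4) ln(1 − 4p/3) = −0.75 ln(1 − 0.7436) = −0.75 ln(0.2564)
  = −0.75 × (-1.361017) = 1.020763 substitutions/site.
Under a molecular clock d = 2μt, so t = d/(2μ) = 1.020763 / (2 × 7.4 × 10^-9) = 68.97 million years.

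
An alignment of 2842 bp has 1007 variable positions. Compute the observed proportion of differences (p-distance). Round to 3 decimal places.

p = 1007/2842 = 0.354327… ≈ 0.354 (to 3 d.p.).

0.354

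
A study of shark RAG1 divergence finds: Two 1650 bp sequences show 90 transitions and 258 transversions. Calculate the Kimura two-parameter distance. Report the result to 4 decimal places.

P = 90/1650 ≈ 0.054545 and Q = 258/1650 ≈ 0.156364.
Under the Kimura two-parameter model, d = −½ ln(1 − 2P − Q) − ¼ ln(1 − 2Q).
1 − 2P − Q = 0.734546, giving −½ ln(0.734546) = 0.154251.
1 − 2Q = 0.687272, giving −¼ ln(0.687272) = 0.093756.
d = 0.154251 + 0.093756 = 0.248007.

0.2480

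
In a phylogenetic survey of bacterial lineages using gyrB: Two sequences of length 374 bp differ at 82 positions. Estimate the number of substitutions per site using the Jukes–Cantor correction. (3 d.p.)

0.259

p = 82/374 ≈ 0.219251.
d = −(3/4) ln(1 − 4p/3) = −0.75 ln(1 − 0.292335) = −0.75 ln(0.707665)
  = −0.75 × (-0.345784) = 0.259338 substitutions/site.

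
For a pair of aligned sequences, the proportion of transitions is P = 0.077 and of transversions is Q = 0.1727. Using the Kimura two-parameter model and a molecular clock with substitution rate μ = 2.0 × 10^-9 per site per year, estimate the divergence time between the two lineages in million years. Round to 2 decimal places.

Under the Kimura two-parameter model, d = −½ ln(1 − 2P − Q) − ¼ ln(1 − 2Q).
1 − 2P − Q = 0.6733, giving −½ ln(0.6733) = 0.197782.
1 − 2Q = 0.6546, giving −¼ ln(0.6546) = 0.105933.
d = 0.197782 + 0.105933 = 0.303715.
Under a molecular clock d = 2μt, so t = d/(2μ) = 0.303715 / (2 × 2.0 × 10^-9) = 75.93 million years.

75.93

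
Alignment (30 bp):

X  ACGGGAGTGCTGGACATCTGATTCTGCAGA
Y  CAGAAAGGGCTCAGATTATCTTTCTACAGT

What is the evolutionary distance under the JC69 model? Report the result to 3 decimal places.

0.824

The sequences differ at 15 of 30 sites, so p = 15/30 = 0.5.
d = −(3/4) ln(1 − 4p/3) = −0.75 ln(1 − 0.666667) = −0.75 ln(0.333333)
  = −0.75 × (-1.098613) = 0.823960 substitutions/site.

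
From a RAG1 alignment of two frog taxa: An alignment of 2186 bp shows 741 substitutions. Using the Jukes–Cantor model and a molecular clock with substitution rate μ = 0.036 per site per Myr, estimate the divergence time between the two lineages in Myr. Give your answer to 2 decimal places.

6.26

p = 741/2186 ≈ 0.338975.
d = −(3/4) ln(1 − 4p/3) = −0.75 ln(1 − 0.451967) = −0.75 ln(0.548033)
  = −0.75 × (-0.601420) = 0.451065 substitutions/site.
Under a molecular clock d = 2μt, so t = d/(2μ) = 0.451065 / (2 × 0.036) = 6.26 Myr.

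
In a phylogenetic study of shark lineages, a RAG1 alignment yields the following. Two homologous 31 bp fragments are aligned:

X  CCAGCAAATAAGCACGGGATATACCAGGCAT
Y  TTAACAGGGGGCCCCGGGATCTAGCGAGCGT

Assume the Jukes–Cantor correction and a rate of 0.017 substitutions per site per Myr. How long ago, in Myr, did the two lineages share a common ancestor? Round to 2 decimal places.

The sequences differ at 15 of 31 sites, so p = 15/31 ≈ 0.483871.
d = −(3/4) ln(1 − 4p/3) = −0.75 ln(1 − 0.645161) = −0.75 ln(0.354839)
  = −0.75 × (-1.036091) = 0.777068 substitutions/site.
Under a molecular clock d = 2μt, so t = d/(2μ) = 0.777068 / (2 × 0.017) = 22.85 Myr.

22.85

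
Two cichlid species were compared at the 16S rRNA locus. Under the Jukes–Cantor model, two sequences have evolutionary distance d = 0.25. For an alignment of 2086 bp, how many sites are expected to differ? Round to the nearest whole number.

Invert JC69: p = (3/4)(1 − e^(−4d/3)) = 0.75 × (1 − e^(-0.333333)) = 0.75 × (1 − 0.716532) = 0.212601.
Expected differing sites = pL ≈ 0.212601 × 2086 = 443.485686 ≈ 443.

443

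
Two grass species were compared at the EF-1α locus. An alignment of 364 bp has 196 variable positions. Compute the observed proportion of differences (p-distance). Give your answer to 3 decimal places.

p = 196/364 = 0.538461… ≈ 0.538 (to 3 d.p.).

0.538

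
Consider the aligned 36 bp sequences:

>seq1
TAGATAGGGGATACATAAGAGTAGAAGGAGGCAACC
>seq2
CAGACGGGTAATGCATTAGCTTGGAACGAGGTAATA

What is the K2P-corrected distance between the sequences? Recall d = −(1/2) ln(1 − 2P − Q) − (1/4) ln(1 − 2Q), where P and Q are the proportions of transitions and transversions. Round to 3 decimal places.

0.574

Of 36 sites, 8 differences are transitions and 6 are transversions, so P = 8/36 ≈ 0.222222 and Q = 6/36 ≈ 0.166667.
Under the Kimura two-parameter model, d = −½ ln(1 − 2P − Q) − ¼ ln(1 − 2Q).
1 − 2P − Q = 0.388889, giving −½ ln(0.388889) = 0.472231.
1 − 2Q = 0.666666, giving −¼ ln(0.666666) = 0.101367.
d = 0.472231 + 0.101367 = 0.573598.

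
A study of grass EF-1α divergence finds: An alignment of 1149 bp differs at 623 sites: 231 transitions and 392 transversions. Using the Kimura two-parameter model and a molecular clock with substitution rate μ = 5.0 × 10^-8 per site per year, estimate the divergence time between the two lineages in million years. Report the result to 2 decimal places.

P = 231/1149 ≈ 0.201044 and Q = 392/1149 ≈ 0.341166.
Under the Kimura two-parameter model, d = −½ ln(1 − 2P − Q) − ¼ ln(1 − 2Q).
1 − 2P − Q = 0.256746, giving −½ ln(0.256746) = 0.679834.
1 − 2Q = 0.317668, giving −¼ ln(0.317668) = 0.286687.
d = 0.679834 + 0.286687 = 0.966521.
Under a molecular clock d = 2μt, so t = d/(2μ) = 0.966521 / (2 × 5.0 × 10^-8) = 9.67 million years.

9.67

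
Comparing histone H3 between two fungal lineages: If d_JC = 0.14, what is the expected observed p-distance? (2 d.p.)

0.13

p = (3/4)(1 − e^(−4d/3)) = 0.75 × (1 − e^(-0.186667)) = 0.75 × (1 − 0.829720) = 0.127710.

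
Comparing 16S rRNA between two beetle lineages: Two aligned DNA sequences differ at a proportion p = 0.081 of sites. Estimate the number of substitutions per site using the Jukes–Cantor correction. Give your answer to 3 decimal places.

d = −(3/4) ln(1 − 4p/3) = −0.75 ln(1 − 0.108) = −0.75 ln(0.892)
  = −0.75 × (-0.114289) = 0.085717 substitutions/site.

0.086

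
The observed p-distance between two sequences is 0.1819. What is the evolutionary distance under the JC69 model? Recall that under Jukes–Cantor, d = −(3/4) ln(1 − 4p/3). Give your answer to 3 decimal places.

d = −(3/4) ln(1 − 4p/3) = −0.75 ln(1 − 0.242533) = −0.75 ln(0.757467)
  = −0.75 × (-0.277775) = 0.208331 substitutions/site.

0.208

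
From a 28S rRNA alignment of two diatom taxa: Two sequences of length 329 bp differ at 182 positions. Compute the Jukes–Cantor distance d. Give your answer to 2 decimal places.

1.00

p = 182/329 ≈ 0.553191.
d = −(3/4) ln(1 − 4p/3) = −0.75 ln(1 − 0.737588) = −0.75 ln(0.262412)
  = −0.75 × (-1.337839) = 1.003379 substitutions/site.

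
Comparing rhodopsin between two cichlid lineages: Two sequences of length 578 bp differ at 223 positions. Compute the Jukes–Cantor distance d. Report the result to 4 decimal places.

0.5418

p = 223/578 ≈ 0.385813.
d = −(3/4) ln(1 − 4p/3) = −0.75 ln(1 − 0.514417) = −0.75 ln(0.485583)
  = −0.75 × (-0.722405) = 0.541804 substitutions/site.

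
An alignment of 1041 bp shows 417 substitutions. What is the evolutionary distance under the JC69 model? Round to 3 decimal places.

0.573

p = 417/1041 ≈ 0.400576.
d = −(3/4) ln(1 − 4p/3) = −0.75 ln(1 − 0.534101) = −0.75 ln(0.465899)
  = −0.75 × (-0.763786) = 0.572840 substitutions/site.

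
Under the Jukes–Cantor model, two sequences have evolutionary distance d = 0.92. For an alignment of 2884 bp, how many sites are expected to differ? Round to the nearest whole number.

1529

Invert JC69: p = (3/4)(1 − e^(−4d/3)) = 0.75 × (1 − e^(-1.226667)) = 0.75 × (1 − 0.293268) = 0.530049.
Expected differing sites = pL ≈ 0.530049 × 2884 = 1528.661316 ≈ 1529.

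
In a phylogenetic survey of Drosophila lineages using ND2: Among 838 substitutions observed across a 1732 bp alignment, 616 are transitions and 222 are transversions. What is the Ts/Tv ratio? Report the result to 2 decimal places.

R = 616/222 = 2.774774… ≈ 2.77 (to 2 d.p.).

2.77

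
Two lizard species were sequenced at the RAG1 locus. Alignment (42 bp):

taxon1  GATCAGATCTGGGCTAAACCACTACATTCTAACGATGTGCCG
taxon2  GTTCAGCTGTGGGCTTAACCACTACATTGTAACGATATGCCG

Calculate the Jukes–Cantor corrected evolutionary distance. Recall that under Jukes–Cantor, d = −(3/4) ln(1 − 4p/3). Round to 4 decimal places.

The sequences differ at 6 of 42 sites (2, 7, 9, 16, 29, 37), so p = 6/42 ≈ 0.142857.
d = −(3/4) ln(1 − 4p/3) = −0.75 ln(1 − 0.190476) = −0.75 ln(0.809524)
  = −0.75 × (-0.211309) = 0.158482 substitutions/site.

0.1585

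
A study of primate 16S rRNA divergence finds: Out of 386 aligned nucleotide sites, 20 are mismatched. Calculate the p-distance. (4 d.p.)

0.0518

p = 20/386 = 0.051813… ≈ 0.0518 (to 4 d.p.).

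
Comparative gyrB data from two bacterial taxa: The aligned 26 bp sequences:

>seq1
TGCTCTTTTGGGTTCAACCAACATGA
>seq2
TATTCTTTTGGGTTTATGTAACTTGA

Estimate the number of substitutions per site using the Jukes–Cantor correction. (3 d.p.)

The sequences differ at 7 of 26 sites (2, 3, 15, 17, 18, 19, 23), so p = 7/26 ≈ 0.269231.
d = −(3/4) ln(1 − 4p/3) = −0.75 ln(1 − 0.358975) = −0.75 ln(0.641025)
  = −0.75 × (-0.444687) = 0.333515 substitutions/site.

0.334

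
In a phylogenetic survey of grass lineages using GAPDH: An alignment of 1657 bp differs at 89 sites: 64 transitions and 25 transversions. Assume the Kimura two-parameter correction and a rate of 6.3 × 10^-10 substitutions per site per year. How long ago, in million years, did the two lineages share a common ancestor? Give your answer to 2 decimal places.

P = 64/1657 ≈ 0.038624 and Q = 25/1657 ≈ 0.015088.
Under the Kimura two-parameter model, d = −½ ln(1 − 2P − Q) − ¼ ln(1 − 2Q).
1 − 2P − Q = 0.907664, giving −½ ln(0.907664) = 0.048441.
1 − 2Q = 0.969824, giving −¼ ln(0.969824) = 0.007660.
d = 0.048441 + 0.007660 = 0.056101.
Under a molecular clock d = 2μt, so t = d/(2μ) = 0.056101 / (2 × 6.3 × 10^-10) = 44.52 million years.

44.52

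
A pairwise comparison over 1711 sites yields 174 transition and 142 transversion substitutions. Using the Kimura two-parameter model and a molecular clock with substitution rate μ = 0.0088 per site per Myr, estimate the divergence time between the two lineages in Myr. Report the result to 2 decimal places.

12.16

P = 174/1711 ≈ 0.101695 and Q = 142/1711 ≈ 0.082992.
Under the Kimura two-parameter model, d = −½ ln(1 − 2P − Q) − ¼ ln(1 − 2Q).
1 − 2P − Q = 0.713618, giving −½ ln(0.713618) = 0.168704.
1 − 2Q = 0.834016, giving −¼ ln(0.834016) = 0.045376.
d = 0.168704 + 0.045376 = 0.214080.
Under a molecular clock d = 2μt, so t = d/(2μ) = 0.214080 / (2 × 0.0088) = 12.16 Myr.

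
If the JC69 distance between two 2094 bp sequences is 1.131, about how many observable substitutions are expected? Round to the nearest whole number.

1223

Invert JC69: p = (3/4)(1 − e^(−4d/3)) = 0.75 × (1 − e^(-1.508)) = 0.75 × (1 − 0.221352) = 0.583986.
Expected differing sites = pL ≈ 0.583986 × 2094 = 1222.866684 ≈ 1223.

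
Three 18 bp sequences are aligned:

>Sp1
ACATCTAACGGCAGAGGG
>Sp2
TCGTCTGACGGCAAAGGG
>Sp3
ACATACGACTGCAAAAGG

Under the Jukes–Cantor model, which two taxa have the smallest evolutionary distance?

Sp1–Sp2: 4/18 differ, p = 0.222, d = 0.264.
Sp1–Sp3: 6/18 differ, p = 0.333, d = 0.441.
Sp2–Sp3: 6/18 differ, p = 0.333, d = 0.441.
The smallest distance is between Sp1 and Sp2.

Sp1 and Sp2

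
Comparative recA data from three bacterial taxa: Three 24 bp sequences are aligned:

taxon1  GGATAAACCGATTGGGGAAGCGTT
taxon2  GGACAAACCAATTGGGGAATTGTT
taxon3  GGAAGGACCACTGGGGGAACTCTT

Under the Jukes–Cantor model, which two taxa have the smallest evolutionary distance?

taxon1–taxon2: 4/24 differ, p = 0.167, d = 0.188.
taxon1–taxon3: 9/24 differ, p = 0.375, d = 0.520.
taxon2–taxon3: 7/24 differ, p = 0.292, d = 0.369.
The smallest distance is between taxon1 and taxon2.

taxon1 and taxon2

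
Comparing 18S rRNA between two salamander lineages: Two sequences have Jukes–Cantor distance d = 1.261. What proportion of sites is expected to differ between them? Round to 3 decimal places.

p = (3/4)(1 − e^(−4d/3)) = 0.75 × (1 − e^(-1.681333)) = 0.75 × (1 − 0.186126) = 0.610406.

0.610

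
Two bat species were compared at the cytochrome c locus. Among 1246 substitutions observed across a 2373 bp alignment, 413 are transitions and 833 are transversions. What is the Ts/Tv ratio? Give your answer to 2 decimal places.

R = 413/833 = 0.495798… ≈ 0.50 (to 2 d.p.).

0.50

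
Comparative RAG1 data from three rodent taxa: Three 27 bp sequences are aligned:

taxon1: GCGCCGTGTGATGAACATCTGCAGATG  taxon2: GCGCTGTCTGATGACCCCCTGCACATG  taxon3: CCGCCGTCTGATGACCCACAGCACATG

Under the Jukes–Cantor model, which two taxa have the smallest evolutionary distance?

taxon1–taxon2: 6/27 differ, p = 0.222, d = 0.264.
taxon1–taxon3: 7/27 differ, p = 0.259, d = 0.318.
taxon2–taxon3: 4/27 differ, p = 0.148, d = 0.165.
The smallest distance is between taxon2 and taxon3.

taxon2 and taxon3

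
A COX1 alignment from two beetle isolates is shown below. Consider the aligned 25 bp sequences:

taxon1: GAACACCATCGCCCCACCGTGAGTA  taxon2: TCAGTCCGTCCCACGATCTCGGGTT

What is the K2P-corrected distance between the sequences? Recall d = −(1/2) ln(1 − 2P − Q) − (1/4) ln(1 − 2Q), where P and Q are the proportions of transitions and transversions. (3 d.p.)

0.888

Of 25 sites, 4 differences are transitions and 9 are transversions, so P = 4/25 = 0.16 and Q = 9/25 = 0.36.
Under the Kimura two-parameter model, d = −½ ln(1 − 2P − Q) − ¼ ln(1 − 2Q).
1 − 2P − Q = 0.32, giving −½ ln(0.32) = 0.569717.
1 − 2Q = 0.28, giving −¼ ln(0.28) = 0.318241.
d = 0.569717 + 0.318241 = 0.887958.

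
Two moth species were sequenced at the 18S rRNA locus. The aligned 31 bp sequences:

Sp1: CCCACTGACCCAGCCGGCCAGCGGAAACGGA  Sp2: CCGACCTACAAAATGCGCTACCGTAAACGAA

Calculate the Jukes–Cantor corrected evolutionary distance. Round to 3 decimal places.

The sequences differ at 13 of 31 sites, so p = 13/31 ≈ 0.419355.
d = −(3/4) ln(1 − 4p/3) = −0.75 ln(1 − 0.55914) = −0.75 ln(0.44086)
  = −0.75 × (-0.819028) = 0.614271 substitutions/site.

0.614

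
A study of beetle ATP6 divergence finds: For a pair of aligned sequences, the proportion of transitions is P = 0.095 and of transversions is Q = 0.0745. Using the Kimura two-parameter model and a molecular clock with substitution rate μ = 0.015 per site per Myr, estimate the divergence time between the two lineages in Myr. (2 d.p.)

Under the Kimura two-parameter model, d = −½ ln(1 − 2P − Q) − ¼ ln(1 − 2Q).
1 − 2P − Q = 0.7355, giving −½ ln(0.7355) = 0.153602.
1 − 2Q = 0.851, giving −¼ ln(0.851) = 0.040336.
d = 0.153602 + 0.040336 = 0.193938.
Under a molecular clock d = 2μt, so t = d/(2μ) = 0.193938 / (2 × 0.015) = 6.46 Myr.

6.46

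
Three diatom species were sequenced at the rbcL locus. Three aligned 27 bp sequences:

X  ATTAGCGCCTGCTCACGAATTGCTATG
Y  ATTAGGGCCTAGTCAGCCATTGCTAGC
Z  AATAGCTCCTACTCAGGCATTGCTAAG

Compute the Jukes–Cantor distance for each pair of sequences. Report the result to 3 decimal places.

d(X,Y) = 0.377, d(X,Z) = 0.264, d(Y,Z) = 0.318

X–Y: 8/27 sites differ → p ≈ 0.296296, d = −0.75 ln(1 − 0.395061) = 0.376971 ≈ 0.377.
X–Z: 6/27 sites differ → p ≈ 0.222222, d = −0.75 ln(1 − 0.296296) = 0.263548 ≈ 0.264.
Y–Z: 7/27 sites differ → p ≈ 0.259259, d = −0.75 ln(1 − 0.345679) = 0.318118 ≈ 0.318.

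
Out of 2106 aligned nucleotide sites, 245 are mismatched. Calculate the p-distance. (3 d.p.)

p = 245/2106 = 0.116334… ≈ 0.116 (to 3 d.p.).

0.116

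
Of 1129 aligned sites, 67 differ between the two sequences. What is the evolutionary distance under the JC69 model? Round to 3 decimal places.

p = 67/1129 ≈ 0.059345.
d = −(3/4) ln(1 − 4p/3) = −0.75 ln(1 − 0.079127) = −0.75 ln(0.920873)
  = −0.75 × (-0.082433) = 0.061825 substitutions/site.

0.062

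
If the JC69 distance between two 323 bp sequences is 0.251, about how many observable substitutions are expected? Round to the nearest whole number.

Invert JC69: p = (3/4)(1 − e^(−4d/3)) = 0.75 × (1 − e^(-0.334667)) = 0.75 × (1 − 0.715576) = 0.213318.
Expected differing sites = pL ≈ 0.213318 × 323 = 68.901714 ≈ 69.

69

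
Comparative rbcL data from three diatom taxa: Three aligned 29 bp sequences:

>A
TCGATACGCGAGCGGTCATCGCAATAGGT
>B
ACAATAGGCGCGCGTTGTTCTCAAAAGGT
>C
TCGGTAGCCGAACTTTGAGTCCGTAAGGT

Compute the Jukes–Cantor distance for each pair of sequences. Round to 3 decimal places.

d(A,B) = 0.401, d(A,C) = 0.683, d(B,C) = 0.683

A–B: 9/29 sites differ → p ≈ 0.310345, d = −0.75 ln(1 − 0.413793) = 0.400562 ≈ 0.401.
A–C: 13/29 sites differ → p ≈ 0.448276, d = −0.75 ln(1 − 0.597701) = 0.682920 ≈ 0.683.
B–C: 13/29 sites differ → p ≈ 0.448276, d = −0.75 ln(1 − 0.597701) = 0.682920 ≈ 0.683.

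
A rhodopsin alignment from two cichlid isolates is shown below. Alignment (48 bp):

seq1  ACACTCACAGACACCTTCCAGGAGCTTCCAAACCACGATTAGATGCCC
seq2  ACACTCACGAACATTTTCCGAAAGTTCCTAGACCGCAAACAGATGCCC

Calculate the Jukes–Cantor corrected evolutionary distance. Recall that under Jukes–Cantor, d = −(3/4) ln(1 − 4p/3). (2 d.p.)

0.40

The sequences differ at 15 of 48 sites, so p = 15/48 = 0.3125.
d = −(3/4) ln(1 − 4p/3) = −0.75 ln(1 − 0.416667) = −0.75 ln(0.583333)
  = −0.75 × (-0.538997) = 0.404248 substitutions/site.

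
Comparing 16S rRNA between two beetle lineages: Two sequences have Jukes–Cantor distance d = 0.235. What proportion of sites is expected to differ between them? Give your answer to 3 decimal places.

0.202

p = (3/4)(1 − e^(−4d/3)) = 0.75 × (1 − e^(-0.313333)) = 0.75 × (1 − 0.731006) = 0.201746.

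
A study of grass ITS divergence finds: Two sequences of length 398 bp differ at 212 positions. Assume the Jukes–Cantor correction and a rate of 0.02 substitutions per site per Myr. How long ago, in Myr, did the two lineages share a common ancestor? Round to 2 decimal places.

p = 212/398 ≈ 0.532663.
d = −(3/4) ln(1 − 4p/3) = −0.75 ln(1 − 0.710217) = −0.75 ln(0.289783)
  = −0.75 × (-1.238623) = 0.928967 substitutions/site.
Under a molecular clock d = 2μt, so t = d/(2μ) = 0.928967 / (2 × 0.02) = 23.22 Myr.

23.22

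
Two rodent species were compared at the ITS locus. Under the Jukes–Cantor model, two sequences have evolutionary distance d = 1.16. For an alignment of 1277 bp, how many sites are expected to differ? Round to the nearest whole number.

754

Invert JC69: p = (3/4)(1 − e^(−4d/3)) = 0.75 × (1 − e^(-1.546667)) = 0.75 × (1 − 0.212957) = 0.590282.
Expected differing sites = pL ≈ 0.590282 × 1277 = 753.790114 ≈ 754.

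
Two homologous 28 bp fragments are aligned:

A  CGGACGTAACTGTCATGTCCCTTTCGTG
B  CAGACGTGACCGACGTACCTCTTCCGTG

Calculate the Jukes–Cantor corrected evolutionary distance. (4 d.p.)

0.4197

The sequences differ at 9 of 28 sites (2, 8, 11, 13, 15, 17, 18, 20, 24), so p = 9/28 ≈ 0.321429.
d = −(3/4) ln(1 − 4p/3) = −0.75 ln(1 − 0.428572) = −0.75 ln(0.571428)
  = −0.75 × (-0.559617) = 0.419713 substitutions/site.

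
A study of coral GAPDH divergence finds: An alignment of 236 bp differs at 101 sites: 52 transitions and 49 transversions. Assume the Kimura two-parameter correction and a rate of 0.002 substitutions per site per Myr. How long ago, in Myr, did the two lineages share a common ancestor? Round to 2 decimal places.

164.16

P = 52/236 ≈ 0.220339 and Q = 49/236 ≈ 0.207627.
Under the Kimura two-parameter model, d = −½ ln(1 − 2P − Q) − ¼ ln(1 − 2Q).
1 − 2P − Q = 0.351695, giving −½ ln(0.351695) = 0.522495.
1 − 2Q = 0.584746, giving −¼ ln(0.584746) = 0.134144.
d = 0.522495 + 0.134144 = 0.656639.
Under a molecular clock d = 2μt, so t = d/(2μ) = 0.656639 / (2 × 0.002) = 164.16 Myr.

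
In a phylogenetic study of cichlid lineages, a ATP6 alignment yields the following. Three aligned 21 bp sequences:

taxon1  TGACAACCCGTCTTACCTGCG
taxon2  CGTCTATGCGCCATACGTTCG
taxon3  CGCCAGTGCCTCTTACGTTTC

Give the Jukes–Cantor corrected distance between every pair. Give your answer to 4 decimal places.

taxon1–taxon2: 9/21 sites differ → p ≈ 0.428571, d = −0.75 ln(1 − 0.571428) = 0.635472 ≈ 0.6355.
taxon1–taxon3: 10/21 sites differ → p ≈ 0.47619, d = −0.75 ln(1 − 0.63492) = 0.755729 ≈ 0.7557.
taxon2–taxon3: 8/21 sites differ → p ≈ 0.380952, d = −0.75 ln(1 − 0.507936) = 0.531860 ≈ 0.5319.

d(taxon1,taxon2) = 0.6355, d(taxon1,taxon3) = 0.7557, d(taxon2,taxon3) = 0.5319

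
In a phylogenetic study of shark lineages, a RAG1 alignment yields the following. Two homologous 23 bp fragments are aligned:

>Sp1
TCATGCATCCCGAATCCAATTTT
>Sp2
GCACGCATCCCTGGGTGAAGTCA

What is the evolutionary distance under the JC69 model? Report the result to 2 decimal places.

0.76

The sequences differ at 11 of 23 sites, so p = 11/23 ≈ 0.478261.
d = −(3/4) ln(1 − 4p/3) = −0.75 ln(1 − 0.637681) = −0.75 ln(0.362319)
  = −0.75 × (-1.015230) = 0.761423 substitutions/site.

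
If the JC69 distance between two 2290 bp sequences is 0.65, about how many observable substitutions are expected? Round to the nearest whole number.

Invert JC69: p = (3/4)(1 − e^(−4d/3)) = 0.75 × (1 − e^(-0.866667)) = 0.75 × (1 − 0.420350) = 0.434738.
Expected differing sites = pL ≈ 0.434738 × 2290 = 995.55002 ≈ 996.

996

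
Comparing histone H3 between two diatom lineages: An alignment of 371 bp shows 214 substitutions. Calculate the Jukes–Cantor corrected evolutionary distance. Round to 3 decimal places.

1.099

p = 214/371 ≈ 0.576819.
d = −(3/4) ln(1 − 4p/3) = −0.75 ln(1 − 0.769092) = −0.75 ln(0.230908)
  = −0.75 × (-1.465736) = 1.099302 substitutions/site.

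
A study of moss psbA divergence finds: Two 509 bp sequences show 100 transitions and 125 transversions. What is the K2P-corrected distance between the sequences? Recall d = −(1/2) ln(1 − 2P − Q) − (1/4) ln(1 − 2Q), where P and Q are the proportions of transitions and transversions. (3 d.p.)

P = 100/509 ≈ 0.196464 and Q = 125/509 ≈ 0.24558.
Under the Kimura two-parameter model, d = −½ ln(1 − 2P − Q) − ¼ ln(1 − 2Q).
1 − 2P − Q = 0.361492, giving −½ ln(0.361492) = 0.508758.
1 − 2Q = 0.50884, giving −¼ ln(0.50884) = 0.168905.
d = 0.508758 + 0.168905 = 0.677663.

0.678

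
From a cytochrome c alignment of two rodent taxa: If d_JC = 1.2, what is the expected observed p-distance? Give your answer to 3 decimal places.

0.599

p = (3/4)(1 − e^(−4d/3)) = 0.75 × (1 − e^(-1.6)) = 0.75 × (1 − 0.201897) = 0.598577.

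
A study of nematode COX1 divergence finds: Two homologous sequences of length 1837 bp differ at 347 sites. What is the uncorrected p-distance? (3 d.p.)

p = 347/1837 = 0.188894… ≈ 0.189 (to 3 d.p.).

0.189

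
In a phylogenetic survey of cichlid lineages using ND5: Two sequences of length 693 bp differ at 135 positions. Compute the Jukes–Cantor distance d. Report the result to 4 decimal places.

0.2256

p = 135/693 ≈ 0.194805.
d = −(3/4) ln(1 − 4p/3) = −0.75 ln(1 − 0.25974) = −0.75 ln(0.74026)
  = −0.75 × (-0.300754) = 0.225566 substitutions/site.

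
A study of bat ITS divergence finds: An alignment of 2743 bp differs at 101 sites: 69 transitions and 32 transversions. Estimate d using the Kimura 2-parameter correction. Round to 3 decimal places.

P = 69/2743 ≈ 0.025155 and Q = 32/2743 ≈ 0.011666.
Under the Kimura two-parameter model, d = −½ ln(1 − 2P − Q) − ¼ ln(1 − 2Q).
1 − 2P − Q = 0.938024, giving −½ ln(0.938024) = 0.031990.
1 − 2Q = 0.976668, giving −¼ ln(0.976668) = 0.005902.
d = 0.031990 + 0.005902 = 0.037892.

0.038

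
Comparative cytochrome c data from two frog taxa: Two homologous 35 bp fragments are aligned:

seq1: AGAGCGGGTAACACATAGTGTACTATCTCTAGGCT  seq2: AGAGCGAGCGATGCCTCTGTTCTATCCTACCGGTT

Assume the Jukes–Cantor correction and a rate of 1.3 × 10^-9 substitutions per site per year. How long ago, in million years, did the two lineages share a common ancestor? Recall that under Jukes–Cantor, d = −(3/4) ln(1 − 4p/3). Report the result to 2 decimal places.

The sequences differ at 19 of 35 sites, so p = 19/35 ≈ 0.542857.
d = −(3/4) ln(1 − 4p/3) = −0.75 ln(1 − 0.723809) = −0.75 ln(0.276191)
  = −0.75 × (-1.286663) = 0.964997 substitutions/site.
Under a molecular clock d = 2μt, so t = d/(2μ) = 0.964997 / (2 × 1.3 × 10^-9) = 371.15 million years.

371.15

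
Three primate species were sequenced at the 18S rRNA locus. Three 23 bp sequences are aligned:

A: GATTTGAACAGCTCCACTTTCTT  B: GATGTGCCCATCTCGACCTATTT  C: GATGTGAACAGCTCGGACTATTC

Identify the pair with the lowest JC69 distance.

A–B: 8/23 differ, p = 0.348, d = 0.467.
A–C: 8/23 differ, p = 0.348, d = 0.467.
B–C: 6/23 differ, p = 0.261, d = 0.321.
The smallest distance is between B and C.

B and C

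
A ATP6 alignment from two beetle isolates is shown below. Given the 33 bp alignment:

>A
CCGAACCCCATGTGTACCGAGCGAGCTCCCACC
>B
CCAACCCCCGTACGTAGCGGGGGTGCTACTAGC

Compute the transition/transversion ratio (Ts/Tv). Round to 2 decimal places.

1.00

Transitions are A↔G and C↔T; transversions are all other mismatches.
Transitions: 6. Transversions: 6.
R = 6/6 = 1.00.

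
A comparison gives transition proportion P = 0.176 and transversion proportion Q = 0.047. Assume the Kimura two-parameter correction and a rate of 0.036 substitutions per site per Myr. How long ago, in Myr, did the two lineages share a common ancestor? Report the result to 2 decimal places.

3.88

Under the Kimura two-parameter model, d = −½ ln(1 − 2P − Q) − ¼ ln(1 − 2Q).
1 − 2P − Q = 0.601, giving −½ ln(0.601) = 0.254580.
1 − 2Q = 0.906, giving −¼ ln(0.906) = 0.024679.
d = 0.254580 + 0.024679 = 0.279259.
Under a molecular clock d = 2μt, so t = d/(2μ) = 0.279259 / (2 × 0.036) = 3.88 Myr.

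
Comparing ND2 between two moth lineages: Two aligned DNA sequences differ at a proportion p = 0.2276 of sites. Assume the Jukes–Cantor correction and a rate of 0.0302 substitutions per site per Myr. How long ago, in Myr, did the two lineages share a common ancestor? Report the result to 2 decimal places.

d = −(3/4) ln(1 − 4p/3) = −0.75 ln(1 − 0.303467) = −0.75 ln(0.696533)
  = −0.75 × (-0.361640) = 0.271230 substitutions/site.
Under a molecular clock d = 2μt, so t = d/(2μ) = 0.271230 / (2 × 0.0302) = 4.49 Myr.

4.49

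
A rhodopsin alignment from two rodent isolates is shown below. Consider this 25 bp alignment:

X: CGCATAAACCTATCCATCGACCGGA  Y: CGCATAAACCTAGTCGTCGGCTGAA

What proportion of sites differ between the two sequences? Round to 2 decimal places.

The sequences differ at 6 of 25 positions (sites 13, 14, 16, 20, 22, 24).
p = 6/25 = 0.24.

0.24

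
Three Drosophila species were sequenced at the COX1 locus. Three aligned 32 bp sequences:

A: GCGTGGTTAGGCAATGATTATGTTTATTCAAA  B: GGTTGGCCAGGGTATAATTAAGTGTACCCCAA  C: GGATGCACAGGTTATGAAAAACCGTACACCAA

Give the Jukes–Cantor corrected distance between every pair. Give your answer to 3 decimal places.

A–B: 12/32 sites differ → p = 0.375, d = −0.75 ln(1 − 0.5) = 0.519860 ≈ 0.520.
A–C: 16/32 sites differ → p = 0.5, d = −0.75 ln(1 − 0.666667) = 0.823960 ≈ 0.824.
B–C: 10/32 sites differ → p = 0.3125, d = −0.75 ln(1 − 0.416667) = 0.404248 ≈ 0.404.

d(A,B) = 0.520, d(A,C) = 0.824, d(B,C) = 0.404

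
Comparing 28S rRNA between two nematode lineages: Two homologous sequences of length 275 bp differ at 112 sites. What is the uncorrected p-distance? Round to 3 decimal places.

p = 112/275 = 0.407272… ≈ 0.407 (to 3 d.p.).

0.407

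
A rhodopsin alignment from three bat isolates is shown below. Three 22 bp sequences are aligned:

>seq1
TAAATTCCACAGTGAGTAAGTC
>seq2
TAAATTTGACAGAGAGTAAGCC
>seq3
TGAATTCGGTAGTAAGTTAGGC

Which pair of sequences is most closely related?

seq1–seq2: 4/22 differ, p = 0.182, d = 0.208.
seq1–seq3: 7/22 differ, p = 0.318, d = 0.414.
seq2–seq3: 8/22 differ, p = 0.364, d = 0.497.
The smallest distance is between seq1 and seq2.

seq1 and seq2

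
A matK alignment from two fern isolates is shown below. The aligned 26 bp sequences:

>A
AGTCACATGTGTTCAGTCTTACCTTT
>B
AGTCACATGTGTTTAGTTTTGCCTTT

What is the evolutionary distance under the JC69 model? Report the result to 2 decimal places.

0.13

The sequences differ at 3 of 26 sites (14, 18, 21), so p = 3/26 ≈ 0.115385.
d = −(3/4) ln(1 − 4p/3) = −0.75 ln(1 − 0.153847) = −0.75 ln(0.846153)
  = −0.75 × (-0.167055) = 0.125291 substitutions/site.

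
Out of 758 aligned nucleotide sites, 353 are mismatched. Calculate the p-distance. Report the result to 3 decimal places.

0.466

p = 353/758 = 0.465699… ≈ 0.466 (to 3 d.p.).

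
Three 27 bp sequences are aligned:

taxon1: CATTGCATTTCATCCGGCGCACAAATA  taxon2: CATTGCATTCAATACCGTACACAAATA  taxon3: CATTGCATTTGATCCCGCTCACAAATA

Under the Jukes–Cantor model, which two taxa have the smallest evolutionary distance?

taxon1–taxon2: 6/27 differ, p = 0.222, d = 0.264.
taxon1–taxon3: 3/27 differ, p = 0.111, d = 0.120.
taxon2–taxon3: 5/27 differ, p = 0.185, d = 0.213.
The smallest distance is between taxon1 and taxon3.

taxon1 and taxon3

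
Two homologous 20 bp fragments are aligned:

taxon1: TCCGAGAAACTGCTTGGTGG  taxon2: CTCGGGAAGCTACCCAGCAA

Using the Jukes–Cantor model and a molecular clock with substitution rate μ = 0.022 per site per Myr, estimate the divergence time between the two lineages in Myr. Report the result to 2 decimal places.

22.53

The sequences differ at 11 of 20 sites, so p = 11/20 = 0.55.
d = −(3/4) ln(1 − 4p/3) = −0.75 ln(1 − 0.733333) = −0.75 ln(0.266667)
  = −0.75 × (-1.321755) = 0.991316 substitutions/site.
Under a molecular clock d = 2μt, so t = d/(2μ) = 0.991316 / (2 × 0.022) = 22.53 Myr.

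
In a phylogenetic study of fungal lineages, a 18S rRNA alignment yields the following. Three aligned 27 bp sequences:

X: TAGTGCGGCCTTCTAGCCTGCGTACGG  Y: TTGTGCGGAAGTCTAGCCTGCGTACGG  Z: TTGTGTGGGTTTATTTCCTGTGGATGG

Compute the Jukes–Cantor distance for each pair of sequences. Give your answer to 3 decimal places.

X–Y: 4/27 sites differ → p ≈ 0.148148, d = −0.75 ln(1 − 0.197531) = 0.165047 ≈ 0.165.
X–Z: 10/27 sites differ → p ≈ 0.37037, d = −0.75 ln(1 − 0.493827) = 0.510658 ≈ 0.511.
Y–Z: 10/27 sites differ → p ≈ 0.37037, d = −0.75 ln(1 − 0.493827) = 0.510658 ≈ 0.511.

d(X,Y) = 0.165, d(X,Z) = 0.511, d(Y,Z) = 0.511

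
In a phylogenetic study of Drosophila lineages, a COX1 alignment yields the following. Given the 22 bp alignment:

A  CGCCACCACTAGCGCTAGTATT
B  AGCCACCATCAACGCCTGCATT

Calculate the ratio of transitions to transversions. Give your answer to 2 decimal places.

Transitions are A↔G and C↔T; transversions are all other mismatches.
Transitions: 5. Transversions: 2.
R = 5/2 = 2.50.

2.50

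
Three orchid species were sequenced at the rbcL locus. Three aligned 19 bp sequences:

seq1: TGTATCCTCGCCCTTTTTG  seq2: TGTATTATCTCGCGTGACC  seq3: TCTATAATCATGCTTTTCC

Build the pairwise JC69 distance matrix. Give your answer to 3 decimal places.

seq1–seq2: 9/19 sites differ → p ≈ 0.473684, d = −0.75 ln(1 − 0.631579) = 0.748897 ≈ 0.749.
seq1–seq3: 8/19 sites differ → p ≈ 0.421053, d = −0.75 ln(1 − 0.561404) = 0.618132 ≈ 0.618.
seq2–seq3: 7/19 sites differ → p ≈ 0.368421, d = −0.75 ln(1 − 0.491228) = 0.506816 ≈ 0.507.

d(seq1,seq2) = 0.749, d(seq1,seq3) = 0.618, d(seq2,seq3) = 0.507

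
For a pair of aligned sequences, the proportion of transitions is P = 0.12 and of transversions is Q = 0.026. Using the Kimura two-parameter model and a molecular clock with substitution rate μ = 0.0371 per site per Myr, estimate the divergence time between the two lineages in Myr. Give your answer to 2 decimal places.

Under the Kimura two-parameter model, d = −½ ln(1 − 2P − Q) − ¼ ln(1 − 2Q).
1 − 2P − Q = 0.734, giving −½ ln(0.734) = 0.154623.
1 − 2Q = 0.948, giving −¼ ln(0.948) = 0.013350.
d = 0.154623 + 0.013350 = 0.167973.
Under a molecular clock d = 2μt, so t = d/(2μ) = 0.167973 / (2 × 0.0371) = 2.26 Myr.

2.26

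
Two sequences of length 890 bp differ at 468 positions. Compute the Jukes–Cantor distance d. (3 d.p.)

p = 468/890 ≈ 0.525843.
d = −(3/4) ln(1 − 4p/3) = −0.75 ln(1 − 0.701124) = −0.75 ln(0.298876)
  = −0.75 × (-1.207727) = 0.905795 substitutions/site.

0.906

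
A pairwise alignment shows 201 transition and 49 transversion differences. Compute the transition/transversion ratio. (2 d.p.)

4.10

R = 201/49 = 4.102040… ≈ 4.10 (to 2 d.p.).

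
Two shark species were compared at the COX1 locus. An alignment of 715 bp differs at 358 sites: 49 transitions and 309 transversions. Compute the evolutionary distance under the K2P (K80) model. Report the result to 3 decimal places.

P = 49/715 ≈ 0.068531 and Q = 309/715 ≈ 0.432168.
Under the Kimura two-parameter model, d = −½ ln(1 − 2P − Q) − ¼ ln(1 − 2Q).
1 − 2P − Q = 0.43077, giving −½ ln(0.43077) = 0.421090.
1 − 2Q = 0.135664, giving −¼ ln(0.135664) = 0.499394.
d = 0.421090 + 0.499394 = 0.920484.

0.920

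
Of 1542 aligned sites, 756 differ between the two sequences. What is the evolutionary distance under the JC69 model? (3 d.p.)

0.795

p = 756/1542 ≈ 0.490272.
d = −(3/4) ln(1 − 4p/3) = −0.75 ln(1 − 0.653696) = −0.75 ln(0.346304)
  = −0.75 × (-1.060438) = 0.795329 substitutions/site.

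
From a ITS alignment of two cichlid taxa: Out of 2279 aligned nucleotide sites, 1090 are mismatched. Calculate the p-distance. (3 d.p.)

p = 1090/2279 = 0.478279… ≈ 0.478 (to 3 d.p.).

0.478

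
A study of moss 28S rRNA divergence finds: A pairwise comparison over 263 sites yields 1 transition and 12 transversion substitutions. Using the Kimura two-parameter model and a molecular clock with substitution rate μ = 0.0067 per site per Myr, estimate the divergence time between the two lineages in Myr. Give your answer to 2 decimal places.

3.83

P = 1/263 ≈ 0.003802 and Q = 12/263 ≈ 0.045627.
Under the Kimura two-parameter model, d = −½ ln(1 − 2P − Q) − ¼ ln(1 − 2Q).
1 − 2P − Q = 0.946769, giving −½ ln(0.946769) = 0.027350.
1 − 2Q = 0.908746, giving −¼ ln(0.908746) = 0.023922.
d = 0.027350 + 0.023922 = 0.051272.
Under a molecular clock d = 2μt, so t = d/(2μ) = 0.051272 / (2 × 0.0067) = 3.83 Myr.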